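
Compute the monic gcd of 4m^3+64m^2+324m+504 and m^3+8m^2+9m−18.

m^2+9m+18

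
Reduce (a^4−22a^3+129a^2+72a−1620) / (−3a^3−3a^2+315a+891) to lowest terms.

(−a^3+25a^2−204a+540)/(3a^2−6a−297)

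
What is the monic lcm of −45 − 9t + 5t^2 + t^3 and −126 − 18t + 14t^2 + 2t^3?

−315 − 108t + 26t^2 + 12t^3 + t^4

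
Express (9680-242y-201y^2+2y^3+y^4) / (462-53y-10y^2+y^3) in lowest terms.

Repeated division with remainder:
  y^4+2y^3-201y^2-242y+9680 = (y+12)(y^3-10y^2-53y+462) + (-28y^2-68y+4136)
  y^3-10y^2-53y+462 = (-(1/28)y+87/196)(-28y^2-68y+4136) + ((6120/49)y-67320/49)
  -28y^2-68y+4136 = (-(343/1530)y-2303/765)((6120/49)y-67320/49) + (0)
Last nonzero remainder: (6120/49)y-67320/49. Dividing through by 6120/49 gives the monic gcd y-11.
Cancel y-11 from numerator and denominator to get the reduced form.

(-880-58y+13y^2+y^3)/(-42+y+y^2)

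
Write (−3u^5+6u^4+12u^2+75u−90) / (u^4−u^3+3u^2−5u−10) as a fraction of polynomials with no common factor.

Euclidean algorithm in ℚ[u]:
  −3u^5+6u^4+12u^2+75u−90 = (−3u+3)(u^4−u^3+3u^2−5u−10) + (12u^3−12u^2+60u−60)
  u^4−u^3+3u^2−5u−10 = ((1/12)u)(12u^3−12u^2+60u−60) + (−2u^2−10)
  12u^3−12u^2+60u−60 = (−6u+6)(−2u^2−10) + (0)
Last nonzero remainder: −2u^2−10. Dividing through by −2 gives the monic gcd u^2+5.
Cancel u^2+5 from numerator and denominator to get the reduced form.

(−3u^3+6u^2+15u−18)/(u^2−u−2)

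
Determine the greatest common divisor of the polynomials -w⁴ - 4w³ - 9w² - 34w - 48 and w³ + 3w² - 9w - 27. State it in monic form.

w + 3

Repeated division with remainder:
  -w⁴ - 4w³ - 9w² - 34w - 48 = (-w - 1)(w³ + 3w² - 9w - 27) + (-15w² - 70w - 75)
  w³ + 3w² - 9w - 27 = (-(1/15)w + 1/9)(-15w² - 70w - 75) + (-(56/9)w - 56/3)
  -15w² - 70w - 75 = ((135/56)w + 225/56)(-(56/9)w - 56/3) + (0)
Last nonzero remainder: -(56/9)w - 56/3. Dividing through by -56/9 gives the monic gcd w + 3.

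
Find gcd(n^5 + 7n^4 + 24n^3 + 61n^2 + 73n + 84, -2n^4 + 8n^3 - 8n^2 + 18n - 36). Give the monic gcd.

n^2 + n + 3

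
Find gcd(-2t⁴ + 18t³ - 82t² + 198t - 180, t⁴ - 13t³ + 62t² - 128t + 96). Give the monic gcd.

t² - 5t + 6

Repeated division with remainder:
  -2t⁴ + 18t³ - 82t² + 198t - 180 = (-2)(t⁴ - 13t³ + 62t² - 128t + 96) + (-8t³ + 42t² - 58t + 12)
  t⁴ - 13t³ + 62t² - 128t + 96 = (-(1/8)t + 31/32)(-8t³ + 42t² - 58t + 12) + ((225/16)t² - (1125/16)t + 675/8)
  -8t³ + 42t² - 58t + 12 = (-(128/225)t + 32/225)((225/16)t² - (1125/16)t + 675/8) + (0)
Last nonzero remainder: (225/16)t² - (1125/16)t + 675/8. Dividing through by 225/16 gives the monic gcd t² - 5t + 6.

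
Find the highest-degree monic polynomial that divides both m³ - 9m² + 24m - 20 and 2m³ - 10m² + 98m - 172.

By polynomial division,
  m³ - 9m² + 24m - 20 = (1/2)(2m³ - 10m² + 98m - 172) + (-4m² - 25m + 66)
  2m³ - 10m² + 98m - 172 = (-(1/2)m + 45/8)(-4m² - 25m + 66) + ((2173/8)m - 2173/4)
  -4m² - 25m + 66 = (-(32/2173)m - 264/2173)((2173/8)m - 2173/4) + (0)
Last nonzero remainder: (2173/8)m - 2173/4. Dividing through by 2173/8 gives the monic gcd m - 2.

m - 2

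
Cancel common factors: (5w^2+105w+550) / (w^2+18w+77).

(5w+50)/(w+7)

Apply the Euclidean algorithm:
  5w^2+105w+550 = (5)(w^2+18w+77) + (15w+165)
  w^2+18w+77 = ((1/15)w+7/15)(15w+165) + (0)
Last nonzero remainder: 15w+165. Dividing through by 15 gives the monic gcd w+11.
Cancel w+11 from numerator and denominator to get the reduced form.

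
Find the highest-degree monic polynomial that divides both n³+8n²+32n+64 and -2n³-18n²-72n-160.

By polynomial division,
  n³+8n²+32n+64 = (-1/2)(-2n³-18n²-72n-160) + (-n²-4n-16)
  -2n³-18n²-72n-160 = (2n+10)(-n²-4n-16) + (0)
Last nonzero remainder: -n²-4n-16. Dividing through by -1 gives the monic gcd n²+4n+16.

n²+4n+16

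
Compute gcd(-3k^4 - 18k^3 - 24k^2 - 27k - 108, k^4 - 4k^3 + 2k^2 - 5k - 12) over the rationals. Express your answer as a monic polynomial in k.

k^2 - k + 3

Apply the Euclidean algorithm:
  -3k^4 - 18k^3 - 24k^2 - 27k - 108 = (-3)(k^4 - 4k^3 + 2k^2 - 5k - 12) + (-30k^3 - 18k^2 - 42k - 144)
  k^4 - 4k^3 + 2k^2 - 5k - 12 = (-(1/30)k + 23/150)(-30k^3 - 18k^2 - 42k - 144) + ((84/25)k^2 - (84/25)k + 252/25)
  -30k^3 - 18k^2 - 42k - 144 = (-(125/14)k - 100/7)((84/25)k^2 - (84/25)k + 252/25) + (0)
Last nonzero remainder: (84/25)k^2 - (84/25)k + 252/25. Dividing through by 84/25 gives the monic gcd k^2 - k + 3.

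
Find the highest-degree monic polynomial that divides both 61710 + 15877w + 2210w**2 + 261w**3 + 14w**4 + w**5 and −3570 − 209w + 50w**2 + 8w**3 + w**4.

85 + 7w + w**2

Apply the Euclidean algorithm:
  w**5 + 14w**4 + 261w**3 + 2210w**2 + 15877w + 61710 = (w + 6)(w**4 + 8w**3 + 50w**2 − 209w − 3570) + (163w**3 + 2119w**2 + 20701w + 83130)
  w**4 + 8w**3 + 50w**2 − 209w − 3570 = ((1/163)w − 5/163)(163w**3 + 2119w**2 + 20701w + 83130) + (−12w**2 − 84w − 1020)
  163w**3 + 2119w**2 + 20701w + 83130 = (−(163/12)w − 163/2)(−12w**2 − 84w − 1020) + (0)
Last nonzero remainder: −12w**2 − 84w − 1020. Dividing through by −12 gives the monic gcd w**2 + 7w + 85.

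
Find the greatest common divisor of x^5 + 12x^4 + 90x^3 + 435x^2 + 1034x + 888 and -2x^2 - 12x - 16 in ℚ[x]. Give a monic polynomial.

x^2 + 6x + 8

Repeated division with remainder:
  x^5 + 12x^4 + 90x^3 + 435x^2 + 1034x + 888 = (-(1/2)x^3 - 3x^2 - 23x - 111/2)(-2x^2 - 12x - 16) + (0)
Last nonzero remainder: -2x^2 - 12x - 16. Dividing through by -2 gives the monic gcd x^2 + 6x + 8.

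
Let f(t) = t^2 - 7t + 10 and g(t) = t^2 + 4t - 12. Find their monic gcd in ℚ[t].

t - 2

Apply the Euclidean algorithm:
  t^2 - 7t + 10 = (t^2 + 4t - 12) + (-11t + 22)
  t^2 + 4t - 12 = (-(1/11)t - 6/11)(-11t + 22) + (0)
Last nonzero remainder: -11t + 22. Dividing through by -11 gives the monic gcd t - 2.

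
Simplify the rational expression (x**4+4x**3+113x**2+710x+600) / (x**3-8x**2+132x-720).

Apply the Euclidean algorithm:
  x**4+4x**3+113x**2+710x+600 = (x+12)(x**3-8x**2+132x-720) + (77x**2-154x+9240)
  x**3-8x**2+132x-720 = ((1/77)x-6/77)(77x**2-154x+9240) + (0)
Last nonzero remainder: 77x**2-154x+9240. Dividing through by 77 gives the monic gcd x**2-2x+120.
Cancel x**2-2x+120 from numerator and denominator to get the reduced form.

(x**2+6x+5)/(x-6)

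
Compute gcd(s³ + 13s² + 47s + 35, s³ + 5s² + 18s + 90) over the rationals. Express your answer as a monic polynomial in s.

Repeated division with remainder:
  s³ + 13s² + 47s + 35 = (s³ + 5s² + 18s + 90) + (8s² + 29s - 55)
  s³ + 5s² + 18s + 90 = ((1/8)s + 11/64)(8s² + 29s - 55) + ((1273/64)s + 6365/64)
  8s² + 29s - 55 = ((512/1273)s - 704/1273)((1273/64)s + 6365/64) + (0)
Last nonzero remainder: (1273/64)s + 6365/64. Dividing through by 1273/64 gives the monic gcd s + 5.

s + 5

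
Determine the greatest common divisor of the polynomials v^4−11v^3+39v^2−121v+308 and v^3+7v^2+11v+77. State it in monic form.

v^2+11

Euclidean algorithm in ℚ[v]:
  v^4−11v^3+39v^2−121v+308 = (v−18)(v^3+7v^2+11v+77) + (154v^2+1694)
  v^3+7v^2+11v+77 = ((1/154)v+1/22)(154v^2+1694) + (0)
Last nonzero remainder: 154v^2+1694. Dividing through by 154 gives the monic gcd v^2+11.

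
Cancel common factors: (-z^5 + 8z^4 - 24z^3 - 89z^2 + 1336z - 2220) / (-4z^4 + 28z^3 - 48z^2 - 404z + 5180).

(z^2 - 8z + 12)/(4z - 28)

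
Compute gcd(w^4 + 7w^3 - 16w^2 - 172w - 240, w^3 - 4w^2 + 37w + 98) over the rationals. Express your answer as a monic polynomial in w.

Apply the Euclidean algorithm:
  w^4 + 7w^3 - 16w^2 - 172w - 240 = (w + 11)(w^3 - 4w^2 + 37w + 98) + (-9w^2 - 677w - 1318)
  w^3 - 4w^2 + 37w + 98 = (-(1/9)w + 713/81)(-9w^2 - 677w - 1318) + ((473836/81)w + 947672/81)
  -9w^2 - 677w - 1318 = (-(729/473836)w - 53379/473836)((473836/81)w + 947672/81) + (0)
Last nonzero remainder: (473836/81)w + 947672/81. Dividing through by 473836/81 gives the monic gcd w + 2.

w + 2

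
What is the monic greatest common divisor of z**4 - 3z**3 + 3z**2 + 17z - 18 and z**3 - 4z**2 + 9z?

By polynomial division,
  z**4 - 3z**3 + 3z**2 + 17z - 18 = (z + 1)(z**3 - 4z**2 + 9z) + (-2z**2 + 8z - 18)
  z**3 - 4z**2 + 9z = (-(1/2)z)(-2z**2 + 8z - 18) + (0)
Last nonzero remainder: -2z**2 + 8z - 18. Dividing through by -2 gives the monic gcd z**2 - 4z + 9.

z**2 - 4z + 9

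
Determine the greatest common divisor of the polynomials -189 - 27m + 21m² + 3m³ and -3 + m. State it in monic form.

Repeated division with remainder:
  3m³ + 21m² - 27m - 189 = (3m² + 30m + 63)(m - 3) + (0)
The last nonzero remainder m - 3 is already monic.

-3 + m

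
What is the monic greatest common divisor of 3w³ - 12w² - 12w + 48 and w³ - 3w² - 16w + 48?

w - 4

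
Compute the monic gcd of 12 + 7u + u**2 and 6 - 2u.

1

By polynomial division,
  u**2 + 7u + 12 = (-(1/2)u - 5)(-2u + 6) + (42)
  -2u + 6 = (-(1/21)u + 1/7)(42) + (0)
The last nonzero remainder is the constant 42, so the polynomials are coprime and gcd = 1.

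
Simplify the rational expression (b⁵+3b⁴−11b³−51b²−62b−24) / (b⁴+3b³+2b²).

(b³−13b−12)/(b²)

Euclidean algorithm in ℚ[b]:
  b⁵+3b⁴−11b³−51b²−62b−24 = (b)(b⁴+3b³+2b²) + (−13b³−51b²−62b−24)
  b⁴+3b³+2b² = (−(1/13)b+12/169)(−13b³−51b²−62b−24) + ((144/169)b²+(432/169)b+288/169)
  −13b³−51b²−62b−24 = (−(2197/144)b−169/12)((144/169)b²+(432/169)b+288/169) + (0)
Last nonzero remainder: (144/169)b²+(432/169)b+288/169. Dividing through by 144/169 gives the monic gcd b²+3b+2.
Cancel b²+3b+2 from numerator and denominator to get the reduced form.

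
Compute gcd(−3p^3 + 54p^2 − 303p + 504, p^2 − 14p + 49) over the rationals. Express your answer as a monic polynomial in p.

p − 7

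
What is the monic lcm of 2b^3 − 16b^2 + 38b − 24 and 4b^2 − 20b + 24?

b^4 − 10b^3 + 35b^2 − 50b + 24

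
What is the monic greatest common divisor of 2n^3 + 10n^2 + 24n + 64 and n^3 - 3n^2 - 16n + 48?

n + 4

Apply the Euclidean algorithm:
  2n^3 + 10n^2 + 24n + 64 = (2)(n^3 - 3n^2 - 16n + 48) + (16n^2 + 56n - 32)
  n^3 - 3n^2 - 16n + 48 = ((1/16)n - 13/32)(16n^2 + 56n - 32) + ((35/4)n + 35)
  16n^2 + 56n - 32 = ((64/35)n - 32/35)((35/4)n + 35) + (0)
Last nonzero remainder: (35/4)n + 35. Dividing through by 35/4 gives the monic gcd n + 4.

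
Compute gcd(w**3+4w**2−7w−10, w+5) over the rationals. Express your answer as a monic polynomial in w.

w+5

By polynomial division,
  w**3+4w**2−7w−10 = (w**2−w−2)(w+5) + (0)
The last nonzero remainder w+5 is already monic.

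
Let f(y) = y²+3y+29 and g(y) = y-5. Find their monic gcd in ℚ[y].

1

Euclidean algorithm in ℚ[y]:
  y²+3y+29 = (y+8)(y-5) + (69)
  y-5 = ((1/69)y-5/69)(69) + (0)
The last nonzero remainder is the constant 69, so the polynomials are coprime and gcd = 1.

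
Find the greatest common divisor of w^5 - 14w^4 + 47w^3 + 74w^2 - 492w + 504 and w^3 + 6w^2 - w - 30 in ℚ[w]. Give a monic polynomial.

w^2 + w - 6

By polynomial division,
  w^5 - 14w^4 + 47w^3 + 74w^2 - 492w + 504 = (w^2 - 20w + 168)(w^3 + 6w^2 - w - 30) + (-924w^2 - 924w + 5544)
  w^3 + 6w^2 - w - 30 = (-(1/924)w - 5/924)(-924w^2 - 924w + 5544) + (0)
Last nonzero remainder: -924w^2 - 924w + 5544. Dividing through by -924 gives the monic gcd w^2 + w - 6.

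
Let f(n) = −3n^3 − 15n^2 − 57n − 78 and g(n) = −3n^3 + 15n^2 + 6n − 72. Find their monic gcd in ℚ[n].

n + 2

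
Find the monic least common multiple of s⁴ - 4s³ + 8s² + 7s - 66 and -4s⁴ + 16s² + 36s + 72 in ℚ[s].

Repeated division with remainder:
  s⁴ - 4s³ + 8s² + 7s - 66 = (-1/4)(-4s⁴ + 16s² + 36s + 72) + (-4s³ + 12s² + 16s - 48)
  -4s⁴ + 16s² + 36s + 72 = (s + 3)(-4s³ + 12s² + 16s - 48) + (-36s² + 36s + 216)
  -4s³ + 12s² + 16s - 48 = ((1/9)s - 2/9)(-36s² + 36s + 216) + (0)
Last nonzero remainder: -36s² + 36s + 216. Dividing through by -36 gives the monic gcd s² - s - 6.
Then lcm(f, g) = f·g / gcd(f, g); expanding and making the result monic gives the answer.

s⁶ - 3s⁵ + 7s⁴ + 3s³ - 35s² - 45s - 198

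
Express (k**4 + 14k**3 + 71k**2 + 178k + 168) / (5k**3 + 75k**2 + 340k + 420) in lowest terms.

(k**2 + 5k + 12)/(5k + 30)

Apply the Euclidean algorithm:
  k**4 + 14k**3 + 71k**2 + 178k + 168 = ((1/5)k - 1/5)(5k**3 + 75k**2 + 340k + 420) + (18k**2 + 162k + 252)
  5k**3 + 75k**2 + 340k + 420 = ((5/18)k + 5/3)(18k**2 + 162k + 252) + (0)
Last nonzero remainder: 18k**2 + 162k + 252. Dividing through by 18 gives the monic gcd k**2 + 9k + 14.
Cancel k**2 + 9k + 14 from numerator and denominator to get the reduced form.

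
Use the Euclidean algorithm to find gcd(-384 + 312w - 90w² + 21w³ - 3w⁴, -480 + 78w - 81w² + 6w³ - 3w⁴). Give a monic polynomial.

16 - w + w²

By polynomial division,
  -3w⁴ + 21w³ - 90w² + 312w - 384 = (-3w⁴ + 6w³ - 81w² + 78w - 480) + (15w³ - 9w² + 234w + 96)
  -3w⁴ + 6w³ - 81w² + 78w - 480 = (-(1/5)w + 7/25)(15w³ - 9w² + 234w + 96) + (-(792/25)w² + (792/25)w - 12672/25)
  15w³ - 9w² + 234w + 96 = (-(125/264)w - 25/132)(-(792/25)w² + (792/25)w - 12672/25) + (0)
Last nonzero remainder: -(792/25)w² + (792/25)w - 12672/25. Dividing through by -792/25 gives the monic gcd w² - w + 16.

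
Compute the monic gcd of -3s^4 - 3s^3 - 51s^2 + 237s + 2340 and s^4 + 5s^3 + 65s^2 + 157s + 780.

Repeated division with remainder:
  -3s^4 - 3s^3 - 51s^2 + 237s + 2340 = (-3)(s^4 + 5s^3 + 65s^2 + 157s + 780) + (12s^3 + 144s^2 + 708s + 4680)
  s^4 + 5s^3 + 65s^2 + 157s + 780 = ((1/12)s - 7/12)(12s^3 + 144s^2 + 708s + 4680) + (90s^2 + 180s + 3510)
  12s^3 + 144s^2 + 708s + 4680 = ((2/15)s + 4/3)(90s^2 + 180s + 3510) + (0)
Last nonzero remainder: 90s^2 + 180s + 3510. Dividing through by 90 gives the monic gcd s^2 + 2s + 39.

s^2 + 2s + 39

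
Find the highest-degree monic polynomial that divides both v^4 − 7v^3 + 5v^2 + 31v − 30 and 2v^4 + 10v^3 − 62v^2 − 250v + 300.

v^2 − 6v + 5

By polynomial division,
  v^4 − 7v^3 + 5v^2 + 31v − 30 = (1/2)(2v^4 + 10v^3 − 62v^2 − 250v + 300) + (−12v^3 + 36v^2 + 156v − 180)
  2v^4 + 10v^3 − 62v^2 − 250v + 300 = (−(1/6)v − 4/3)(−12v^3 + 36v^2 + 156v − 180) + (12v^2 − 72v + 60)
  −12v^3 + 36v^2 + 156v − 180 = (−v − 3)(12v^2 − 72v + 60) + (0)
Last nonzero remainder: 12v^2 − 72v + 60. Dividing through by 12 gives the monic gcd v^2 − 6v + 5.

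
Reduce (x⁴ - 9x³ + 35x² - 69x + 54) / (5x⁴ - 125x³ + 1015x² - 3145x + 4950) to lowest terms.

Apply the Euclidean algorithm:
  x⁴ - 9x³ + 35x² - 69x + 54 = (1/5)(5x⁴ - 125x³ + 1015x² - 3145x + 4950) + (16x³ - 168x² + 560x - 936)
  5x⁴ - 125x³ + 1015x² - 3145x + 4950 = ((5/16)x - 145/32)(16x³ - 168x² + 560x - 936) + ((315/4)x² - 315x + 2835/4)
  16x³ - 168x² + 560x - 936 = ((64/315)x - 416/315)((315/4)x² - 315x + 2835/4) + (0)
Last nonzero remainder: (315/4)x² - 315x + 2835/4. Dividing through by 315/4 gives the monic gcd x² - 4x + 9.
Cancel x² - 4x + 9 from numerator and denominator to get the reduced form.

(x² - 5x + 6)/(5x² - 105x + 550)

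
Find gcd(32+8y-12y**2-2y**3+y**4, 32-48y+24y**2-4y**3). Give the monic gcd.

-2+y

Repeated division with remainder:
  y**4-2y**3-12y**2+8y+32 = (-(1/4)y-1)(-4y**3+24y**2-48y+32) + (-32y+64)
  -4y**3+24y**2-48y+32 = ((1/8)y**2-(1/2)y+1/2)(-32y+64) + (0)
Last nonzero remainder: -32y+64. Dividing through by -32 gives the monic gcd y-2.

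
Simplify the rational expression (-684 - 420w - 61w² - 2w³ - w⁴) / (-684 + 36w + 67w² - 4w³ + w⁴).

Repeated division with remainder:
  -w⁴ - 2w³ - 61w² - 420w - 684 = (-1)(w⁴ - 4w³ + 67w² + 36w - 684) + (-6w³ + 6w² - 384w - 1368)
  w⁴ - 4w³ + 67w² + 36w - 684 = (-(1/6)w + 1/2)(-6w³ + 6w² - 384w - 1368) + (0)
Last nonzero remainder: -6w³ + 6w² - 384w - 1368. Dividing through by -6 gives the monic gcd w³ - w² + 64w + 228.
Cancel w³ - w² + 64w + 228 from numerator and denominator to get the reduced form.

(-3 - w)/(-3 + w)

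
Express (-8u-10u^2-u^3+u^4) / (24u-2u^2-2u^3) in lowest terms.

By polynomial division,
  u^4-u^3-10u^2-8u = (-(1/2)u+1)(-2u^3-2u^2+24u) + (4u^2-32u)
  -2u^3-2u^2+24u = (-(1/2)u-9/2)(4u^2-32u) + (-120u)
  4u^2-32u = (-(1/30)u+4/15)(-120u) + (0)
Last nonzero remainder: -120u. Dividing through by -120 gives the monic gcd u.
Cancel u from numerator and denominator to get the reduced form.

(8+10u+u^2-u^3)/(-24+2u+2u^2)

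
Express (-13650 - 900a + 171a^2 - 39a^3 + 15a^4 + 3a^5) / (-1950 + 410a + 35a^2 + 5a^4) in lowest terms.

(-105 + 6a + 3a^2)/(-15 + 5a)

By polynomial division,
  3a^5 + 15a^4 - 39a^3 + 171a^2 - 900a - 13650 = ((3/5)a + 3)(5a^4 + 35a^2 + 410a - 1950) + (-60a^3 - 180a^2 - 960a - 7800)
  5a^4 + 35a^2 + 410a - 1950 = (-(1/12)a + 1/4)(-60a^3 - 180a^2 - 960a - 7800) + (0)
Last nonzero remainder: -60a^3 - 180a^2 - 960a - 7800. Dividing through by -60 gives the monic gcd a^3 + 3a^2 + 16a + 130.
Cancel a^3 + 3a^2 + 16a + 130 from numerator and denominator to get the reduced form.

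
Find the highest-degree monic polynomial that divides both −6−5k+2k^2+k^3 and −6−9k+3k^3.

−2−k+k^2

Euclidean algorithm in ℚ[k]:
  k^3+2k^2−5k−6 = (1/3)(3k^3−9k−6) + (2k^2−2k−4)
  3k^3−9k−6 = ((3/2)k+3/2)(2k^2−2k−4) + (0)
Last nonzero remainder: 2k^2−2k−4. Dividing through by 2 gives the monic gcd k^2−k−2.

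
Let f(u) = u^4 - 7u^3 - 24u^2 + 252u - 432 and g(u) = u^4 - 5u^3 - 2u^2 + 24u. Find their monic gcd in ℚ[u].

Repeated division with remainder:
  u^4 - 7u^3 - 24u^2 + 252u - 432 = (u^4 - 5u^3 - 2u^2 + 24u) + (-2u^3 - 22u^2 + 228u - 432)
  u^4 - 5u^3 - 2u^2 + 24u = (-(1/2)u + 8)(-2u^3 - 22u^2 + 228u - 432) + (288u^2 - 2016u + 3456)
  -2u^3 - 22u^2 + 228u - 432 = (-(1/144)u - 1/8)(288u^2 - 2016u + 3456) + (0)
Last nonzero remainder: 288u^2 - 2016u + 3456. Dividing through by 288 gives the monic gcd u^2 - 7u + 12.

u^2 - 7u + 12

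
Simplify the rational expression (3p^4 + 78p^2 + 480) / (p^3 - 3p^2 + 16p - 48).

(3p^2 + 30)/(p - 3)

Apply the Euclidean algorithm:
  3p^4 + 78p^2 + 480 = (3p + 9)(p^3 - 3p^2 + 16p - 48) + (57p^2 + 912)
  p^3 - 3p^2 + 16p - 48 = ((1/57)p - 1/19)(57p^2 + 912) + (0)
Last nonzero remainder: 57p^2 + 912. Dividing through by 57 gives the monic gcd p^2 + 16.
Cancel p^2 + 16 from numerator and denominator to get the reduced form.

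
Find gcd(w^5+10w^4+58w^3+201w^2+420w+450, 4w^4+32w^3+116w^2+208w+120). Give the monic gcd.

w^3+7w^2+22w+30

By polynomial division,
  w^5+10w^4+58w^3+201w^2+420w+450 = ((1/4)w+1/2)(4w^4+32w^3+116w^2+208w+120) + (13w^3+91w^2+286w+390)
  4w^4+32w^3+116w^2+208w+120 = ((4/13)w+4/13)(13w^3+91w^2+286w+390) + (0)
Last nonzero remainder: 13w^3+91w^2+286w+390. Dividing through by 13 gives the monic gcd w^3+7w^2+22w+30.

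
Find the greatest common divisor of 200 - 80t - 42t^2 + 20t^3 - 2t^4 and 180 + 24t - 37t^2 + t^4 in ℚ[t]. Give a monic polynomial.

-10 - 3t + t^2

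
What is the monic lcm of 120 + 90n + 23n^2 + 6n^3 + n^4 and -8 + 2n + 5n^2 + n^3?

Apply the Euclidean algorithm:
  n^4 + 6n^3 + 23n^2 + 90n + 120 = (n + 1)(n^3 + 5n^2 + 2n - 8) + (16n^2 + 96n + 128)
  n^3 + 5n^2 + 2n - 8 = ((1/16)n - 1/16)(16n^2 + 96n + 128) + (0)
Last nonzero remainder: 16n^2 + 96n + 128. Dividing through by 16 gives the monic gcd n^2 + 6n + 8.
Then lcm(f, g) = f·g / gcd(f, g); expanding and making the result monic gives the answer.

-120 + 30n + 67n^2 + 17n^3 + 5n^4 + n^5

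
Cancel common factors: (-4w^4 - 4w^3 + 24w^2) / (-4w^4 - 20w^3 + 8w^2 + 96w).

Repeated division with remainder:
  -4w^4 - 4w^3 + 24w^2 = (-4w^4 - 20w^3 + 8w^2 + 96w) + (16w^3 + 16w^2 - 96w)
  -4w^4 - 20w^3 + 8w^2 + 96w = (-(1/4)w - 1)(16w^3 + 16w^2 - 96w) + (0)
Last nonzero remainder: 16w^3 + 16w^2 - 96w. Dividing through by 16 gives the monic gcd w^3 + w^2 - 6w.
Cancel w^3 + w^2 - 6w from numerator and denominator to get the reduced form.

(w)/(w + 4)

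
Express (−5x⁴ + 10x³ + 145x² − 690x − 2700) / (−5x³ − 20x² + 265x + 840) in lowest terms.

(x³ − 5x² − 14x + 180)/(x² + x − 56)

Repeated division with remainder:
  −5x⁴ + 10x³ + 145x² − 690x − 2700 = (x − 6)(−5x³ − 20x² + 265x + 840) + (−240x² + 60x + 2340)
  −5x³ − 20x² + 265x + 840 = ((1/48)x + 17/192)(−240x² + 60x + 2340) + ((3375/16)x + 10125/16)
  −240x² + 60x + 2340 = (−(256/225)x + 832/225)((3375/16)x + 10125/16) + (0)
Last nonzero remainder: (3375/16)x + 10125/16. Dividing through by 3375/16 gives the monic gcd x + 3.
Cancel x + 3 from numerator and denominator to get the reduced form.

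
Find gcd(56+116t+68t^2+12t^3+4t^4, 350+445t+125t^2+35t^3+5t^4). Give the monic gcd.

Euclidean algorithm in ℚ[t]:
  4t^4+12t^3+68t^2+116t+56 = (4/5)(5t^4+35t^3+125t^2+445t+350) + (−16t^3−32t^2−240t−224)
  5t^4+35t^3+125t^2+445t+350 = (−(5/16)t−25/16)(−16t^3−32t^2−240t−224) + (0)
Last nonzero remainder: −16t^3−32t^2−240t−224. Dividing through by −16 gives the monic gcd t^3+2t^2+15t+14.

14+15t+2t^2+t^3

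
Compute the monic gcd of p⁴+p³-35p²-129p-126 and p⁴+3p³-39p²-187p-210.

By polynomial division,
  p⁴+p³-35p²-129p-126 = (p⁴+3p³-39p²-187p-210) + (-2p³+4p²+58p+84)
  p⁴+3p³-39p²-187p-210 = (-(1/2)p-5/2)(-2p³+4p²+58p+84) + (0)
Last nonzero remainder: -2p³+4p²+58p+84. Dividing through by -2 gives the monic gcd p³-2p²-29p-42.

p³-2p²-29p-42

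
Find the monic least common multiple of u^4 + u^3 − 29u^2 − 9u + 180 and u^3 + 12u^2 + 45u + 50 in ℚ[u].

u^6 + 8u^5 − 12u^4 − 202u^3 − 173u^2 + 1170u + 1800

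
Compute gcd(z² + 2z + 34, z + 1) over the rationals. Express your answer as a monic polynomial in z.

1

By polynomial division,
  z² + 2z + 34 = (z + 1)(z + 1) + (33)
  z + 1 = ((1/33)z + 1/33)(33) + (0)
The last nonzero remainder is the constant 33, so the polynomials are coprime and gcd = 1.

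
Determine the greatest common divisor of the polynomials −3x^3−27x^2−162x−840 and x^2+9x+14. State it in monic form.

Euclidean algorithm in ℚ[x]:
  −3x^3−27x^2−162x−840 = (−3x)(x^2+9x+14) + (−120x−840)
  x^2+9x+14 = (−(1/120)x−1/60)(−120x−840) + (0)
Last nonzero remainder: −120x−840. Dividing through by −120 gives the monic gcd x+7.

x+7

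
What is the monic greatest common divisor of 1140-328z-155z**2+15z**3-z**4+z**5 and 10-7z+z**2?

Euclidean algorithm in ℚ[z]:
  z**5-z**4+15z**3-155z**2-328z+1140 = (z**3+6z**2+47z+114)(z**2-7z+10) + (0)
The last nonzero remainder z**2-7z+10 is already monic.

10-7z+z**2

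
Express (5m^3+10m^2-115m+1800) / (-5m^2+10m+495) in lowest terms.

Euclidean algorithm in ℚ[m]:
  5m^3+10m^2-115m+1800 = (-m-4)(-5m^2+10m+495) + (420m+3780)
  -5m^2+10m+495 = (-(1/84)m+11/84)(420m+3780) + (0)
Last nonzero remainder: 420m+3780. Dividing through by 420 gives the monic gcd m+9.
Cancel m+9 from numerator and denominator to get the reduced form.

(-m^2+7m-40)/(m-11)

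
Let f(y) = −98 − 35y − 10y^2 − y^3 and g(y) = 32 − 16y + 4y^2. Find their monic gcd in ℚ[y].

1

By polynomial division,
  −y^3 − 10y^2 − 35y − 98 = (−(1/4)y − 7/2)(4y^2 − 16y + 32) + (−83y + 14)
  4y^2 − 16y + 32 = (−(4/83)y + 1272/6889)(−83y + 14) + (202640/6889)
  −83y + 14 = (−(571787/202640)y + 48223/101320)(202640/6889) + (0)
The last nonzero remainder is the constant 202640/6889, so the polynomials are coprime and gcd = 1.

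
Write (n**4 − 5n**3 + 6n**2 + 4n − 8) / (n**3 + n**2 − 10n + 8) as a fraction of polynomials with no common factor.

(n**3 − 3n**2 + 4)/(n**2 + 3n − 4)

Euclidean algorithm in ℚ[n]:
  n**4 − 5n**3 + 6n**2 + 4n − 8 = (n − 6)(n**3 + n**2 − 10n + 8) + (22n**2 − 64n + 40)
  n**3 + n**2 − 10n + 8 = ((1/22)n + 43/242)(22n**2 − 64n + 40) + (−(54/121)n + 108/121)
  22n**2 − 64n + 40 = (−(1331/27)n + 1210/27)(−(54/121)n + 108/121) + (0)
Last nonzero remainder: −(54/121)n + 108/121. Dividing through by −54/121 gives the monic gcd n − 2.
Cancel n − 2 from numerator and denominator to get the reduced form.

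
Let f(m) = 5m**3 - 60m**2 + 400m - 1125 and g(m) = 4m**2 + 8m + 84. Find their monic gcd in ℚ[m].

1

Repeated division with remainder:
  5m**3 - 60m**2 + 400m - 1125 = ((5/4)m - 35/2)(4m**2 + 8m + 84) + (435m + 345)
  4m**2 + 8m + 84 = ((4/435)m + 28/2523)(435m + 345) + (67424/841)
  435m + 345 = ((365835/67424)m + 290145/67424)(67424/841) + (0)
The last nonzero remainder is the constant 67424/841, so the polynomials are coprime and gcd = 1.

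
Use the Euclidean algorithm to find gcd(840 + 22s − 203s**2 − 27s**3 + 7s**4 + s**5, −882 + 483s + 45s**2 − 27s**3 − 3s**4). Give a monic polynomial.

Apply the Euclidean algorithm:
  s**5 + 7s**4 − 27s**3 − 203s**2 + 22s + 840 = (−(1/3)s + 2/3)(−3s**4 − 27s**3 + 45s**2 + 483s − 882) + (6s**3 − 72s**2 − 594s + 1428)
  −3s**4 − 27s**3 + 45s**2 + 483s − 882 = (−(1/2)s − 21/2)(6s**3 − 72s**2 − 594s + 1428) + (−1008s**2 − 5040s + 14112)
  6s**3 − 72s**2 − 594s + 1428 = (−(1/168)s + 17/168)(−1008s**2 − 5040s + 14112) + (0)
Last nonzero remainder: −1008s**2 − 5040s + 14112. Dividing through by −1008 gives the monic gcd s**2 + 5s − 14.

−14 + 5s + s**2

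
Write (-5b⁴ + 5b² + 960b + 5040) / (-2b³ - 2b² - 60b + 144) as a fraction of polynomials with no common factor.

Apply the Euclidean algorithm:
  -5b⁴ + 5b² + 960b + 5040 = ((5/2)b - 5/2)(-2b³ - 2b² - 60b + 144) + (150b² + 450b + 5400)
  -2b³ - 2b² - 60b + 144 = (-(1/75)b + 2/75)(150b² + 450b + 5400) + (0)
Last nonzero remainder: 150b² + 450b + 5400. Dividing through by 150 gives the monic gcd b² + 3b + 36.
Cancel b² + 3b + 36 from numerator and denominator to get the reduced form.

(5b² - 15b - 140)/(2b - 4)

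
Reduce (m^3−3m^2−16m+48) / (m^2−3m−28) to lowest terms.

Apply the Euclidean algorithm:
  m^3−3m^2−16m+48 = (m)(m^2−3m−28) + (12m+48)
  m^2−3m−28 = ((1/12)m−7/12)(12m+48) + (0)
Last nonzero remainder: 12m+48. Dividing through by 12 gives the monic gcd m+4.
Cancel m+4 from numerator and denominator to get the reduced form.

(m^2−7m+12)/(m−7)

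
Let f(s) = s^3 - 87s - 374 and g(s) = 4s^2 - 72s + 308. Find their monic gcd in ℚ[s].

Repeated division with remainder:
  s^3 - 87s - 374 = ((1/4)s + 9/2)(4s^2 - 72s + 308) + (160s - 1760)
  4s^2 - 72s + 308 = ((1/40)s - 7/40)(160s - 1760) + (0)
Last nonzero remainder: 160s - 1760. Dividing through by 160 gives the monic gcd s - 11.

s - 11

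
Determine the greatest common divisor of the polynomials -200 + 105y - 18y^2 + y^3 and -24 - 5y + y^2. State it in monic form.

-8 + y

Repeated division with remainder:
  y^3 - 18y^2 + 105y - 200 = (y - 13)(y^2 - 5y - 24) + (64y - 512)
  y^2 - 5y - 24 = ((1/64)y + 3/64)(64y - 512) + (0)
Last nonzero remainder: 64y - 512. Dividing through by 64 gives the monic gcd y - 8.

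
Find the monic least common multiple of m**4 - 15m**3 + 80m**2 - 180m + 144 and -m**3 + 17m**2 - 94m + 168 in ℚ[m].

By polynomial division,
  m**4 - 15m**3 + 80m**2 - 180m + 144 = (-m - 2)(-m**3 + 17m**2 - 94m + 168) + (20m**2 - 200m + 480)
  -m**3 + 17m**2 - 94m + 168 = (-(1/20)m + 7/20)(20m**2 - 200m + 480) + (0)
Last nonzero remainder: 20m**2 - 200m + 480. Dividing through by 20 gives the monic gcd m**2 - 10m + 24.
Then lcm(f, g) = f·g / gcd(f, g); expanding and making the result monic gives the answer.

m**5 - 22m**4 + 185m**3 - 740m**2 + 1404m - 1008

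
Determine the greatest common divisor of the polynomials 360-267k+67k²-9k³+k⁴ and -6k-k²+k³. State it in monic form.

Euclidean algorithm in ℚ[k]:
  k⁴-9k³+67k²-267k+360 = (k-8)(k³-k²-6k) + (65k²-315k+360)
  k³-k²-6k = ((1/65)k+10/169)(65k²-315k+360) + ((1200/169)k-3600/169)
  65k²-315k+360 = ((2197/240)k-169/10)((1200/169)k-3600/169) + (0)
Last nonzero remainder: (1200/169)k-3600/169. Dividing through by 1200/169 gives the monic gcd k-3.

-3+k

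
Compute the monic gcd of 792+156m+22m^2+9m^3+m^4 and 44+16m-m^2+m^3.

22-3m+m^2

Repeated division with remainder:
  m^4+9m^3+22m^2+156m+792 = (m+10)(m^3-m^2+16m+44) + (16m^2-48m+352)
  m^3-m^2+16m+44 = ((1/16)m+1/8)(16m^2-48m+352) + (0)
Last nonzero remainder: 16m^2-48m+352. Dividing through by 16 gives the monic gcd m^2-3m+22.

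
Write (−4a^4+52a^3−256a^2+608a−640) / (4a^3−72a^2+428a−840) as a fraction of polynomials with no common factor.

(−a^3+8a^2−24a+32)/(a^2−13a+42)

Euclidean algorithm in ℚ[a]:
  −4a^4+52a^3−256a^2+608a−640 = (−a−5)(4a^3−72a^2+428a−840) + (−188a^2+1908a−4840)
  4a^3−72a^2+428a−840 = (−(1/47)a+369/2209)(−188a^2+1908a−4840) + ((13920/2209)a−69600/2209)
  −188a^2+1908a−4840 = (−(103823/3480)a+267289/1740)((13920/2209)a−69600/2209) + (0)
Last nonzero remainder: (13920/2209)a−69600/2209. Dividing through by 13920/2209 gives the monic gcd a−5.
Cancel a−5 from numerator and denominator to get the reduced form.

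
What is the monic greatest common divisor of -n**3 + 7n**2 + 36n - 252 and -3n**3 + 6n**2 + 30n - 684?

n + 6

Euclidean algorithm in ℚ[n]:
  -n**3 + 7n**2 + 36n - 252 = (1/3)(-3n**3 + 6n**2 + 30n - 684) + (5n**2 + 26n - 24)
  -3n**3 + 6n**2 + 30n - 684 = (-(3/5)n + 108/25)(5n**2 + 26n - 24) + (-(2418/25)n - 14508/25)
  5n**2 + 26n - 24 = (-(125/2418)n + 50/1209)(-(2418/25)n - 14508/25) + (0)
Last nonzero remainder: -(2418/25)n - 14508/25. Dividing through by -2418/25 gives the monic gcd n + 6.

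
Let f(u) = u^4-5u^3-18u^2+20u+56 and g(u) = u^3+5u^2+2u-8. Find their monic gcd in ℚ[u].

Repeated division with remainder:
  u^4-5u^3-18u^2+20u+56 = (u-10)(u^3+5u^2+2u-8) + (30u^2+48u-24)
  u^3+5u^2+2u-8 = ((1/30)u+17/150)(30u^2+48u-24) + (-(66/25)u-132/25)
  30u^2+48u-24 = (-(125/11)u+50/11)(-(66/25)u-132/25) + (0)
Last nonzero remainder: -(66/25)u-132/25. Dividing through by -66/25 gives the monic gcd u+2.

u+2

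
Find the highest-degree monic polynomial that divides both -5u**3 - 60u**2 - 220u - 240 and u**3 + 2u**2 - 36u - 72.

Euclidean algorithm in ℚ[u]:
  -5u**3 - 60u**2 - 220u - 240 = (-5)(u**3 + 2u**2 - 36u - 72) + (-50u**2 - 400u - 600)
  u**3 + 2u**2 - 36u - 72 = (-(1/50)u + 3/25)(-50u**2 - 400u - 600) + (0)
Last nonzero remainder: -50u**2 - 400u - 600. Dividing through by -50 gives the monic gcd u**2 + 8u + 12.

u**2 + 8u + 12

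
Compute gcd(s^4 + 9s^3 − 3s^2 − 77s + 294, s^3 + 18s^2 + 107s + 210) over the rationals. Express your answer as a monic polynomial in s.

Euclidean algorithm in ℚ[s]:
  s^4 + 9s^3 − 3s^2 − 77s + 294 = (s − 9)(s^3 + 18s^2 + 107s + 210) + (52s^2 + 676s + 2184)
  s^3 + 18s^2 + 107s + 210 = ((1/52)s + 5/52)(52s^2 + 676s + 2184) + (0)
Last nonzero remainder: 52s^2 + 676s + 2184. Dividing through by 52 gives the monic gcd s^2 + 13s + 42.

s^2 + 13s + 42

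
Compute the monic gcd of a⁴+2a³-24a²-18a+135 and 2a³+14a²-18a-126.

a²-9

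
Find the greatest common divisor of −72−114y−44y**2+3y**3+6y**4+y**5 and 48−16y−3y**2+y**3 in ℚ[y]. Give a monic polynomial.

Euclidean algorithm in ℚ[y]:
  y**5+6y**4+3y**3−44y**2−114y−72 = (y**2+9y+46)(y**3−3y**2−16y+48) + (190y**2+190y−2280)
  y**3−3y**2−16y+48 = ((1/190)y−2/95)(190y**2+190y−2280) + (0)
Last nonzero remainder: 190y**2+190y−2280. Dividing through by 190 gives the monic gcd y**2+y−12.

−12+y+y**2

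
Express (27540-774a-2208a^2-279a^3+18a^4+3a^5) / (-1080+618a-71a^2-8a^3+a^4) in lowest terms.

Apply the Euclidean algorithm:
  3a^5+18a^4-279a^3-2208a^2-774a+27540 = (3a+42)(a^4-8a^3-71a^2+618a-1080) + (270a^3-1080a^2-23490a+72900)
  a^4-8a^3-71a^2+618a-1080 = ((1/270)a-2/135)(270a^3-1080a^2-23490a+72900) + (0)
Last nonzero remainder: 270a^3-1080a^2-23490a+72900. Dividing through by 270 gives the monic gcd a^3-4a^2-87a+270.
Cancel a^3-4a^2-87a+270 from numerator and denominator to get the reduced form.

(102+30a+3a^2)/(-4+a)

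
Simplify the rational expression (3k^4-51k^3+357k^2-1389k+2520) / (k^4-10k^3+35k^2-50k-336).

(3k-15)/(k+2)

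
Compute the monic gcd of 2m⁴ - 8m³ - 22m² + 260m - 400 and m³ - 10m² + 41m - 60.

m² - 7m + 20

Repeated division with remainder:
  2m⁴ - 8m³ - 22m² + 260m - 400 = (2m + 12)(m³ - 10m² + 41m - 60) + (16m² - 112m + 320)
  m³ - 10m² + 41m - 60 = ((1/16)m - 3/16)(16m² - 112m + 320) + (0)
Last nonzero remainder: 16m² - 112m + 320. Dividing through by 16 gives the monic gcd m² - 7m + 20.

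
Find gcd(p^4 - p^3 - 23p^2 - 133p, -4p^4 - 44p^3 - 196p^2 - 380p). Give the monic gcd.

p^3 + 6p^2 + 19p

By polynomial division,
  p^4 - p^3 - 23p^2 - 133p = (-1/4)(-4p^4 - 44p^3 - 196p^2 - 380p) + (-12p^3 - 72p^2 - 228p)
  -4p^4 - 44p^3 - 196p^2 - 380p = ((1/3)p + 5/3)(-12p^3 - 72p^2 - 228p) + (0)
Last nonzero remainder: -12p^3 - 72p^2 - 228p. Dividing through by -12 gives the monic gcd p^3 + 6p^2 + 19p.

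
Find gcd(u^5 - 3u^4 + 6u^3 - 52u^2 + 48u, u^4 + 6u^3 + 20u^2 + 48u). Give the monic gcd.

u^3 + 2u^2 + 12u

By polynomial division,
  u^5 - 3u^4 + 6u^3 - 52u^2 + 48u = (u - 9)(u^4 + 6u^3 + 20u^2 + 48u) + (40u^3 + 80u^2 + 480u)
  u^4 + 6u^3 + 20u^2 + 48u = ((1/40)u + 1/10)(40u^3 + 80u^2 + 480u) + (0)
Last nonzero remainder: 40u^3 + 80u^2 + 480u. Dividing through by 40 gives the monic gcd u^3 + 2u^2 + 12u.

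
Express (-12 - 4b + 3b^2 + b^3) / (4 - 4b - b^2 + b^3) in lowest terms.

(3 + b)/(-1 + b)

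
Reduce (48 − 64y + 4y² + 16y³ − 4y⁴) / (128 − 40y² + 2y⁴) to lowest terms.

Apply the Euclidean algorithm:
  −4y⁴ + 16y³ + 4y² − 64y + 48 = (−2)(2y⁴ − 40y² + 128) + (16y³ − 76y² − 64y + 304)
  2y⁴ − 40y² + 128 = ((1/8)y + 19/32)(16y³ − 76y² − 64y + 304) + ((105/8)y² − 105/2)
  16y³ − 76y² − 64y + 304 = ((128/105)y − 608/105)((105/8)y² − 105/2) + (0)
Last nonzero remainder: (105/8)y² − 105/2. Dividing through by 105/8 gives the monic gcd y² − 4.
Cancel y² − 4 from numerator and denominator to get the reduced form.

(−6 + 8y − 2y²)/(−16 + y²)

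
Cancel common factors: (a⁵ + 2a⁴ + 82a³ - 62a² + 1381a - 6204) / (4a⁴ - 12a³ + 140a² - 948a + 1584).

(a² + 2a + 47)/(4a - 12)

By polynomial division,
  a⁵ + 2a⁴ + 82a³ - 62a² + 1381a - 6204 = ((1/4)a + 5/4)(4a⁴ - 12a³ + 140a² - 948a + 1584) + (62a³ + 2170a - 8184)
  4a⁴ - 12a³ + 140a² - 948a + 1584 = ((2/31)a - 6/31)(62a³ + 2170a - 8184) + (0)
Last nonzero remainder: 62a³ + 2170a - 8184. Dividing through by 62 gives the monic gcd a³ + 35a - 132.
Cancel a³ + 35a - 132 from numerator and denominator to get the reduced form.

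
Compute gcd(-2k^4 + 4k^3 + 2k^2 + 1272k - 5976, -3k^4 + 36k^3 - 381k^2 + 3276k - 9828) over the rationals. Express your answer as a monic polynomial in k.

k^2 - 12k + 36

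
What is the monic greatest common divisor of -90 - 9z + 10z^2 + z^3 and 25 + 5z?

Euclidean algorithm in ℚ[z]:
  z^3 + 10z^2 - 9z - 90 = ((1/5)z^2 + z - 34/5)(5z + 25) + (80)
  5z + 25 = ((1/16)z + 5/16)(80) + (0)
The last nonzero remainder is the constant 80, so the polynomials are coprime and gcd = 1.

1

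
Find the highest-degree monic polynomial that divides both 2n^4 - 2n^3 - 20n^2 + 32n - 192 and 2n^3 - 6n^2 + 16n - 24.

n^2 - n + 6

Apply the Euclidean algorithm:
  2n^4 - 2n^3 - 20n^2 + 32n - 192 = (n + 2)(2n^3 - 6n^2 + 16n - 24) + (-24n^2 + 24n - 144)
  2n^3 - 6n^2 + 16n - 24 = (-(1/12)n + 1/6)(-24n^2 + 24n - 144) + (0)
Last nonzero remainder: -24n^2 + 24n - 144. Dividing through by -24 gives the monic gcd n^2 - n + 6.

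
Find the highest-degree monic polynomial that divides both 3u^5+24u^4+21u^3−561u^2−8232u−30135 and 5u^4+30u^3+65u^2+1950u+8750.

u^2+12u+35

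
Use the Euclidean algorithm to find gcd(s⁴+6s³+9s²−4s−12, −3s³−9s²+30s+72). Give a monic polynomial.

s+2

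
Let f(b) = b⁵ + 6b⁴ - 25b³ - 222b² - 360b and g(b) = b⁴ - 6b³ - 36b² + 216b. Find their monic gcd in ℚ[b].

By polynomial division,
  b⁵ + 6b⁴ - 25b³ - 222b² - 360b = (b + 12)(b⁴ - 6b³ - 36b² + 216b) + (83b³ - 6b² - 2952b)
  b⁴ - 6b³ - 36b² + 216b = ((1/83)b - 492/6889)(83b³ - 6b² - 2952b) + (-(5940/6889)b² + (35640/6889)b)
  83b³ - 6b² - 2952b = (-(571787/5940)b - 282449/495)(-(5940/6889)b² + (35640/6889)b) + (0)
Last nonzero remainder: -(5940/6889)b² + (35640/6889)b. Dividing through by -5940/6889 gives the monic gcd b² - 6b.

b² - 6b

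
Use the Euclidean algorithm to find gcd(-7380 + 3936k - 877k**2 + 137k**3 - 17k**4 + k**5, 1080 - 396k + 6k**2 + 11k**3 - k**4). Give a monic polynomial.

Euclidean algorithm in ℚ[k]:
  k**5 - 17k**4 + 137k**3 - 877k**2 + 3936k - 7380 = (-k + 6)(-k**4 + 11k**3 + 6k**2 - 396k + 1080) + (77k**3 - 1309k**2 + 7392k - 13860)
  -k**4 + 11k**3 + 6k**2 - 396k + 1080 = (-(1/77)k - 6/77)(77k**3 - 1309k**2 + 7392k - 13860) + (0)
Last nonzero remainder: 77k**3 - 1309k**2 + 7392k - 13860. Dividing through by 77 gives the monic gcd k**3 - 17k**2 + 96k - 180.

-180 + 96k - 17k**2 + k**3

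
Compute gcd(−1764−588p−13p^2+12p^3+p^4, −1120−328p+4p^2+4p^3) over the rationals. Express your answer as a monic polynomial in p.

7+p

Euclidean algorithm in ℚ[p]:
  p^4+12p^3−13p^2−588p−1764 = ((1/4)p+11/4)(4p^3+4p^2−328p−1120) + (58p^2+594p+1316)
  4p^3+4p^2−328p−1120 = ((2/29)p−536/841)(58p^2+594p+1316) + (−(33792/841)p−236544/841)
  58p^2+594p+1316 = (−(24389/16896)p−39527/8448)(−(33792/841)p−236544/841) + (0)
Last nonzero remainder: −(33792/841)p−236544/841. Dividing through by −33792/841 gives the monic gcd p+7.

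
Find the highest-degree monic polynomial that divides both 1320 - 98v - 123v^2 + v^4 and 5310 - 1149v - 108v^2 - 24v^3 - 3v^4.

-30 + 7v + v^2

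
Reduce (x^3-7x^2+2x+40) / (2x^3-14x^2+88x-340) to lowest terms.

By polynomial division,
  x^3-7x^2+2x+40 = (1/2)(2x^3-14x^2+88x-340) + (-42x+210)
  2x^3-14x^2+88x-340 = (-(1/21)x^2+(2/21)x-34/21)(-42x+210) + (0)
Last nonzero remainder: -42x+210. Dividing through by -42 gives the monic gcd x-5.
Cancel x-5 from numerator and denominator to get the reduced form.

(x^2-2x-8)/(2x^2-4x+68)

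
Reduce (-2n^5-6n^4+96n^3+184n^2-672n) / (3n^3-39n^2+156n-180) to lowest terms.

(-2n^3-22n^2-56n)/(3n-15)

By polynomial division,
  -2n^5-6n^4+96n^3+184n^2-672n = (-(2/3)n^2-(32/3)n-72)(3n^3-39n^2+156n-180) + (-1080n^2+8640n-12960)
  3n^3-39n^2+156n-180 = (-(1/360)n+1/72)(-1080n^2+8640n-12960) + (0)
Last nonzero remainder: -1080n^2+8640n-12960. Dividing through by -1080 gives the monic gcd n^2-8n+12.
Cancel n^2-8n+12 from numerator and denominator to get the reduced form.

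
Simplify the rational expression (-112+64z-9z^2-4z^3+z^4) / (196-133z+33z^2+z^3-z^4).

(-4-z)/(7+z)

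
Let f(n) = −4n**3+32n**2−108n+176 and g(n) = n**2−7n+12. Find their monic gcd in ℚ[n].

Apply the Euclidean algorithm:
  −4n**3+32n**2−108n+176 = (−4n+4)(n**2−7n+12) + (−32n+128)
  n**2−7n+12 = (−(1/32)n+3/32)(−32n+128) + (0)
Last nonzero remainder: −32n+128. Dividing through by −32 gives the monic gcd n−4.

n−4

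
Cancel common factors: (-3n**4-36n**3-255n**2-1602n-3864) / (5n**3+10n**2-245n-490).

(-3n**3-15n**2-150n-552)/(5n**2-25n-70)

Repeated division with remainder:
  -3n**4-36n**3-255n**2-1602n-3864 = (-(3/5)n-6)(5n**3+10n**2-245n-490) + (-342n**2-3366n-6804)
  5n**3+10n**2-245n-490 = (-(5/342)n+745/6498)(-342n**2-3366n-6804) + ((14960/361)n+104720/361)
  -342n**2-3366n-6804 = (-(61731/7480)n-87723/3740)((14960/361)n+104720/361) + (0)
Last nonzero remainder: (14960/361)n+104720/361. Dividing through by 14960/361 gives the monic gcd n+7.
Cancel n+7 from numerator and denominator to get the reduced form.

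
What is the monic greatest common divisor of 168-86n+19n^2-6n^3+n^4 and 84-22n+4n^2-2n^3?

-42+11n-2n^2+n^3

Repeated division with remainder:
  n^4-6n^3+19n^2-86n+168 = (-(1/2)n+2)(-2n^3+4n^2-22n+84) + (0)
Last nonzero remainder: -2n^3+4n^2-22n+84. Dividing through by -2 gives the monic gcd n^3-2n^2+11n-42.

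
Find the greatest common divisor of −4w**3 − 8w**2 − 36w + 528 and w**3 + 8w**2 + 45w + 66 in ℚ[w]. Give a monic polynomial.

Apply the Euclidean algorithm:
  −4w**3 − 8w**2 − 36w + 528 = (−4)(w**3 + 8w**2 + 45w + 66) + (24w**2 + 144w + 792)
  w**3 + 8w**2 + 45w + 66 = ((1/24)w + 1/12)(24w**2 + 144w + 792) + (0)
Last nonzero remainder: 24w**2 + 144w + 792. Dividing through by 24 gives the monic gcd w**2 + 6w + 33.

w**2 + 6w + 33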